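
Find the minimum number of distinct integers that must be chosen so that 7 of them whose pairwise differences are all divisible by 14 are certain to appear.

Integers whose pairwise differences are multiples of 14 are exactly those sharing a remainder mod 14. The 14 residue classes mod 14 are the pigeonholes.
With 84 integers one could put 6 in each residue class and have no class reach 7.
The 85th integer pushes some class to 7, so 14·6 + 1 = 85.

85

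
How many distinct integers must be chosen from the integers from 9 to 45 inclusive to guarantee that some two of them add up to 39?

27

Group the elements by complementary pair {x, 39−x}: {9,30}, {10,29}, {11,28}, …, giving 11 two-element pairs and 15 integers whose partner 39−x falls outside [9,45].
Pigeonhole: treating each of those 26 groups as a pigeonhole, one can pick one integer per group — 26 integers — with no two summing to 39.
The 27th integer lands in an occupied pair, forcing a sum of 39.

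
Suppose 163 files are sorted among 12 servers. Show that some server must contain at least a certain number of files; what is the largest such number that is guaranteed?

The 12 servers are the holes and the 163 files are the pigeons.
If every server held at most 13 files, the total would be at most 12 × 13 = 156, which is less than 163.
So some server holds at least ⌈163/12⌉ = 14 files.

14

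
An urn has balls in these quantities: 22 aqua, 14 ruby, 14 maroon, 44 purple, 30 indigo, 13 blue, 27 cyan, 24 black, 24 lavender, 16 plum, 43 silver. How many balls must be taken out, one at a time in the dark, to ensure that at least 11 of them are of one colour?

An adversary could hand out at most 10 balls per colour: 10 + 10 + 10 + 10 + 10 + 10 + 10 + 10 + 10 + 10 + 10 = 110 balls and still no colour has 11.
By pigeonhole, one more ball lands in a colour already at 10, so 111 draws are enough and 110 are not.

111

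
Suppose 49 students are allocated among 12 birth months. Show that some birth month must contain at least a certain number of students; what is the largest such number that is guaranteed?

By pigeonhole, the 12 birth months are the holes and the 49 students are the pigeons.
If every birth month held at most 4 students, the total would be at most 12 × 4 = 48, which is less than 49.
So some birth month holds at least ⌈49/12⌉ = 5 students.

5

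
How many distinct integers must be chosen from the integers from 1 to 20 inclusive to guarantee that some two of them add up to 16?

14

A set avoiding the sum 16 can contain at most one of each pair {x, 16−x}, plus the 6 elements whose complement lies outside the range or equal to its own complement.
The integers 8, …, 20 (13 of them) are such a set: any two sum to at least 8+9 = 17 > 16.
By the pigeonhole principle, any 14th integer completes one of the 7 pairs, so 14 choices force a sum of 16.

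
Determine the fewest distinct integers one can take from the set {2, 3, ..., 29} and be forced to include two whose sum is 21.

A set avoiding the sum 21 can contain at most one of each pair {x, 21−x}, plus the 10 elements whose complement lies outside the range.
The integers 11, …, 29 (19 of them) are such a set: any two sum to at least 11+12 = 23 > 21.
By the pigeonhole principle, any 20th integer completes one of the 9 pairs, so 20 choices force a sum of 21.

20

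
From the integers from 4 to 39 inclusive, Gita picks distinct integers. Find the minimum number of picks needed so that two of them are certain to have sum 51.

23

A set avoiding the sum 51 can contain at most one of each pair {x, 51−x}, plus the 8 elements whose complement lies outside the range.
The integers 4, …, 25 (22 of them) are such a set: any two sum to at least 4+5 = 9 and at most 24+25 = 49 < 51.
Any 23rd integer completes one of the 14 pairs, so 23 choices force a sum of 51.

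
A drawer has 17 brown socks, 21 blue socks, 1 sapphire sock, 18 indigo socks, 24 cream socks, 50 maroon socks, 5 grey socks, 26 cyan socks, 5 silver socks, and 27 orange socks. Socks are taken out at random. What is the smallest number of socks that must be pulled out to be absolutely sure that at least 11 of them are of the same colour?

82

Pigeonhole: put each drawn sock into a box by colour. The largest draw with every box below 11 takes min(count, 10) from each colour; colours with fewer than 10 contribute all they have.
Σ min(cᵢ, 10) = 10 + 10 + 1 + 10 + 10 + 10 + 5 + 10 + 5 + 10 = 81.
Draw number 81 + 1 = 82 must push one box to 11.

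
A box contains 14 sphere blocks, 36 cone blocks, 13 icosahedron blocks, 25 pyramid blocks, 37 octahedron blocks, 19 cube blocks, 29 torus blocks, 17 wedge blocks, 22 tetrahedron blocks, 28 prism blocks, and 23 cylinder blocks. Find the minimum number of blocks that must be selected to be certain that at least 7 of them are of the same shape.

Pigeonhole: the 11 shapes are the holes; the blocks drawn are the pigeons.
To avoid 7 of any one shape, the worst case takes at most 6 of each shape.
That gives 6 + 6 + 6 + 6 + 6 + 6 + 6 + 6 + 6 + 6 + 6 = 66 blocks with no shape reaching 7.
The next block forces some shape to 7, so 66 + 1 = 67.

67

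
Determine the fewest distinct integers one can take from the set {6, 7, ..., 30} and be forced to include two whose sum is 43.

17

Two chosen integers sum to 43 exactly when both halves of some pair {x, 43−x} with 13 ≤ x ≤ 43−x ≤ 30 are chosen — 9 such pairs.
The remaining 7 elements (those with no distinct partner in range) can never complete a 43-sum, so the worst case takes all of them and one from each pair: 7 + 9 = 16.
Pigeonhole: the 17th integer has to be the second member of some pair, so 16 + 1 = 17.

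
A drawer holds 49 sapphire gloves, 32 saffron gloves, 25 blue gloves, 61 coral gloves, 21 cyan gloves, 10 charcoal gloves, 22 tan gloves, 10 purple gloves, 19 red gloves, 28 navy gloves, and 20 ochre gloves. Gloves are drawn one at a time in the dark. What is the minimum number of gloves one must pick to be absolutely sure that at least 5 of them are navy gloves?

In the worst case for collecting navy gloves, every non-navy glove comes out first.
There are 49 + 32 + 25 + 61 + 21 + 10 + 22 + 10 + 19 + 20 = 269 non-navy gloves altogether.
After those, each further glove must be navy, so 269 + 5 = 274 draws guarantee 5 navy gloves.

274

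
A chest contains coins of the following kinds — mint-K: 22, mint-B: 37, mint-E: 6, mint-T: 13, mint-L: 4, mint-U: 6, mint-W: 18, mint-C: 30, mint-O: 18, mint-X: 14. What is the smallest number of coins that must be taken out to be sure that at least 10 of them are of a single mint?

An adversary could hand out at most 9 coins per mint (mint-E, mint-L, mint-U run out sooner): 9 + 9 + 6 + 9 + 4 + 6 + 9 + 9 + 9 + 9 = 79 coins and still no mint has 10.
One more coin lands in a mint already at 9, so 80 draws are enough and 79 are not.

80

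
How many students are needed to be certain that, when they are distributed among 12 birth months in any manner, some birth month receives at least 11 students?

With 120 students one could put exactly 10 in each of the 12 birth months, and no birth month would reach 11.
One more student must land in a birth month that already has 10, giving it 11.
So 12 × 10 + 1 = 121 students are required.

121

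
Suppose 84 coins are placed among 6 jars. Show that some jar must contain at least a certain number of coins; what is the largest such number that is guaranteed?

14

By pigeonhole, the 6 jars are the holes and the 84 coins are the pigeons.
If every jar held at most 13 coins, the total would be at most 6 × 13 = 78, which is less than 84.
So some jar holds at least ⌈84/6⌉ = 14 coins.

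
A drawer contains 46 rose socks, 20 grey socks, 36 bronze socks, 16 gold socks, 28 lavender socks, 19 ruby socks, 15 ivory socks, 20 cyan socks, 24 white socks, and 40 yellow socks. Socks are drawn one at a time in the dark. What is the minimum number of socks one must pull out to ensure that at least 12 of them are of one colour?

111

An adversary could hand out at most 11 socks per colour: 11 + 11 + 11 + 11 + 11 + 11 + 11 + 11 + 11 + 11 = 110 socks and still no colour has 12.
One more sock lands in a colour already at 11, so 111 draws are enough and 110 are not.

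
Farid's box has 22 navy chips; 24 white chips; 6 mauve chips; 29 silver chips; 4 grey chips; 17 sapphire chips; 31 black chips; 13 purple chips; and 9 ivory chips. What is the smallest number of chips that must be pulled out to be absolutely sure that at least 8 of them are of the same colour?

60

Put each drawn chip into a box by colour. The largest draw with every box below 8 takes min(count, 7) from each colour; colours with fewer than 7 contribute all they have.
Σ min(cᵢ, 7) = 7 + 7 + 6 + 7 + 4 + 7 + 7 + 7 + 7 = 59.
Draw number 59 + 1 = 60 must push one box to 8.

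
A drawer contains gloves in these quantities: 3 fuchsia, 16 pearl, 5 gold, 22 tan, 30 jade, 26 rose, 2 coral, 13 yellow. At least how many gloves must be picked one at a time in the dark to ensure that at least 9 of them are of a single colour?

The 8 colours are the holes; the gloves drawn are the pigeons.
To avoid 9 of any one colour, the worst case takes at most 8 of each colour, or every glove of a colour that has fewer than 8.
That gives 3 + 8 + 5 + 8 + 8 + 8 + 2 + 8 = 50 gloves with no colour reaching 9.
The next glove forces some colour to 9, so 50 + 1 = 51.

51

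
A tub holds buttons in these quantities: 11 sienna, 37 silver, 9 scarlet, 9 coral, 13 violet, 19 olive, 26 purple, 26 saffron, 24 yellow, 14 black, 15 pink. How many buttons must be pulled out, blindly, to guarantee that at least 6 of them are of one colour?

56

The 11 colours are the holes; the buttons drawn are the pigeons.
To avoid 6 of any one colour, the worst case takes at most 5 of each colour.
That gives 5 + 5 + 5 + 5 + 5 + 5 + 5 + 5 + 5 + 5 + 5 = 55 buttons with no colour reaching 6.
The next button forces some colour to 6, so 55 + 1 = 56.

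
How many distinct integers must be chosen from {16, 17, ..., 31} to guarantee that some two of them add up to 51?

11

Group the elements by complementary pair {x, 51−x}: {20,31}, {21,30}, {22,29}, …, giving 6 two-element pairs and 4 integers whose partner 51−x falls outside [16,31].
Pigeonhole: treating each of those 10 groups as a pigeonhole, one can pick one integer per group — 10 integers — with no two summing to 51.
The 11th integer lands in an occupied pair, forcing a sum of 51.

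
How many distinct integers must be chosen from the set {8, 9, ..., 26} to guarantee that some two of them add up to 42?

Two chosen integers sum to 42 exactly when both halves of some pair {x, 42−x} with 16 ≤ x ≤ 42−x ≤ 26 are chosen — 5 such pairs.
The remaining 9 elements (those with no distinct partner in range) can never complete a 42-sum, so the worst case takes all of them and one from each pair: 9 + 5 = 14.
The 15th integer has to be the second member of some pair, so 14 + 1 = 15.

15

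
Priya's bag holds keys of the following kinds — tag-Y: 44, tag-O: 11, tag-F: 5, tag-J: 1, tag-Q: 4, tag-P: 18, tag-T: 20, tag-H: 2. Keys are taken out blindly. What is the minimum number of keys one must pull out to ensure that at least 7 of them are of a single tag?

The 8 tags are the holes; the keys drawn are the pigeons.
To avoid 7 of any one tag, the worst case takes at most 6 of each tag, or every key of a tag that has fewer than 6.
That gives 6 + 6 + 5 + 1 + 4 + 6 + 6 + 2 = 36 keys with no tag reaching 7.
The next key forces some tag to 7, so 36 + 1 = 37.

37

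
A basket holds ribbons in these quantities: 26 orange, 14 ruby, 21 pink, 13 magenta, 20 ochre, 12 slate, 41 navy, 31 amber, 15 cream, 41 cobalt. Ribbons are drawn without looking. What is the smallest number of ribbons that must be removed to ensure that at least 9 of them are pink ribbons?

222

In the worst case for collecting pink ribbons, every non-pink ribbon comes out first.
There are 26 + 14 + 13 + 20 + 12 + 41 + 31 + 15 + 41 = 213 non-pink ribbons altogether.
After those, each further ribbon must be pink, so 213 + 9 = 222 draws guarantee 9 pink ribbons.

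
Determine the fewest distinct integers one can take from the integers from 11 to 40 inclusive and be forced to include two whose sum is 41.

21

Two chosen integers sum to 41 exactly when both halves of some pair {x, 41−x} with 11 ≤ x ≤ 41−x ≤ 30 are chosen — 10 such pairs.
The remaining 10 elements (those with no distinct partner in range) can never complete a 41-sum, so the worst case takes all of them and one from each pair: 10 + 10 = 20.
The 21st integer has to be the second member of some pair, so 20 + 1 = 21.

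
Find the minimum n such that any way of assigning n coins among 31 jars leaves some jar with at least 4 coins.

With 93 coins one could put exactly 3 in each of the 31 jars, and no jar would reach 4.
By the pigeonhole principle, one more coin must land in a jar that already has 3, giving it 4.
So 31 × 3 + 1 = 94 coins are required.

94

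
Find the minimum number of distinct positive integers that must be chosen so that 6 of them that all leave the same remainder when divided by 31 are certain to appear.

By pigeonhole, the 31 residue classes mod 31 are the pigeonholes.
With 155 integers one could put 5 in each residue class and have no class reach 6.
The 156th integer pushes some class to 6, so 31·5 + 1 = 156.

156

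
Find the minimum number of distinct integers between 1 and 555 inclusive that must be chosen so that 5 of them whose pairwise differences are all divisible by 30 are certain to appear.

121

Integers whose pairwise differences are multiples of 30 are exactly those sharing a remainder mod 30. By the pigeonhole principle, the 30 residue classes mod 30 are the pigeonholes.
With 120 integers one could put 4 in each residue class and have no class reach 5.
The 121st integer pushes some class to 5, so 30·4 + 1 = 121.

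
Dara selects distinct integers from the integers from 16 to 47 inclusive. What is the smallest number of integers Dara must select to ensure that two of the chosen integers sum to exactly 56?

Two chosen integers sum to 56 exactly when both halves of some pair {x, 56−x} with 16 ≤ x ≤ 56−x ≤ 40 are chosen — 12 such pairs.
The remaining 8 elements (those with no distinct partner in range) can never complete a 56-sum, so the worst case takes all of them and one from each pair: 8 + 12 = 20.
By the pigeonhole principle, the 21st integer has to be the second member of some pair, so 20 + 1 = 21.

21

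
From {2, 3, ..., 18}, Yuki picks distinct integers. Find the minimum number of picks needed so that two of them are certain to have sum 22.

Group the elements by complementary pair {x, 22−x}: {4,18}, {5,17}, {6,16}, …, giving 7 two-element pairs, the single value 11 (it cannot pair with itself since the integers are distinct), and 2 integers whose partner 22−x falls outside [2,18].
By pigeonhole, treating each of those 10 groups as a pigeonhole, one can pick one integer per group — 10 integers — with no two summing to 22.
The 11th integer lands in an occupied pair, forcing a sum of 22.

11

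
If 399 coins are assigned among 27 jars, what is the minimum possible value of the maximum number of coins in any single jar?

By the pigeonhole principle, the 27 jars are the holes and the 399 coins are the pigeons.
If every jar held at most 14 coins, the total would be at most 27 × 14 = 378, which is less than 399.
So some jar holds at least ⌈399/27⌉ = 15 coins.

15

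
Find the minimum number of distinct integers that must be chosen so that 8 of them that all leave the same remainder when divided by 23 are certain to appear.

162

By pigeonhole, the 23 residue classes mod 23 are the pigeonholes.
With 161 integers one could put 7 in each residue class and have no class reach 8.
The 162nd integer pushes some class to 8, so 23·7 + 1 = 162.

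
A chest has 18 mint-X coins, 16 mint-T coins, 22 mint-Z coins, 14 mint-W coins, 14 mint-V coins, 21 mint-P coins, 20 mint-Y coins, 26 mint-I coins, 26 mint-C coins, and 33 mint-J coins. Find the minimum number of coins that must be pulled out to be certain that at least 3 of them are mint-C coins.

187

In the worst case for collecting mint-C coins, every non-mint-C coin comes out first.
There are 18 + 16 + 22 + 14 + 14 + 21 + 20 + 26 + 33 = 184 non-mint-C coins altogether.
After those, each further coin must be mint-C, so 184 + 3 = 187 draws guarantee 3 mint-C coins.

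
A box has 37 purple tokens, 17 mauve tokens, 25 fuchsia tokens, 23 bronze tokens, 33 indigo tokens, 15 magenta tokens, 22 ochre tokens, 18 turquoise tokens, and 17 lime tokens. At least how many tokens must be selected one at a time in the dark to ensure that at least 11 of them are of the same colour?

An adversary could hand out at most 10 tokens per colour: 10 + 10 + 10 + 10 + 10 + 10 + 10 + 10 + 10 = 90 tokens and still no colour has 11.
By the pigeonhole principle, one more token lands in a colour already at 10, so 91 draws are enough and 90 are not.

91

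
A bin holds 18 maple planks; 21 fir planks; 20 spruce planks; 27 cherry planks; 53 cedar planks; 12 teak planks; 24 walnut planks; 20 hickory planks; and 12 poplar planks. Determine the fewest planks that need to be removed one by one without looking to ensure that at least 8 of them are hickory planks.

In the worst case for collecting hickory planks, every non-hickory plank comes out first.
There are 18 + 21 + 20 + 27 + 53 + 12 + 24 + 12 = 187 non-hickory planks altogether.
After those, each further plank must be hickory, so 187 + 8 = 195 draws guarantee 8 hickory planks.

195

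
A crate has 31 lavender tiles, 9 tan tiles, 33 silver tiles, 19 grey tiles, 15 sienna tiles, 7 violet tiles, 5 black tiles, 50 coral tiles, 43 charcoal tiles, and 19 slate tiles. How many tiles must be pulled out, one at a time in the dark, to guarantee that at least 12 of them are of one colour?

99

Put each drawn tile into a box by colour. The largest draw with every box below 12 takes min(count, 11) from each colour; colours with fewer than 11 contribute all they have.
Σ min(cᵢ, 11) = 11 + 9 + 11 + 11 + 11 + 7 + 5 + 11 + 11 + 11 = 98.
Draw number 98 + 1 = 99 must push one box to 12.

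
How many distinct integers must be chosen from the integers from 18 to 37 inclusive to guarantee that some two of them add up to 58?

Group the elements by complementary pair {x, 58−x}: {21,37}, {22,36}, {23,35}, …, giving 8 two-element pairs; the single value 29 (it cannot pair with itself since the integers are distinct); and 3 integers whose partner 58−x falls outside [18,37].
Treating each of those 12 groups as a pigeonhole, one can pick one integer per group — 12 integers — with no two summing to 58.
The 13th integer lands in an occupied pair, forcing a sum of 58.

13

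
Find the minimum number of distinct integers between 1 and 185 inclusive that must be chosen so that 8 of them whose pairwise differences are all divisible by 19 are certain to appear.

Integers whose pairwise differences are multiples of 19 are exactly those sharing a remainder mod 19. By the pigeonhole principle, the 19 residue classes mod 19 are the pigeonholes.
With 133 integers one could put 7 in each residue class and have no class reach 8.
The 134th integer pushes some class to 8, so 19·7 + 1 = 134.

134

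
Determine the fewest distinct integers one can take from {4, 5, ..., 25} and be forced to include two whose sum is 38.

17

A set avoiding the sum 38 can contain at most one of each pair {x, 38−x}, plus the 10 elements whose complement lies outside the range or equal to its own complement.
The integers 4, …, 19 (16 of them) are such a set: any two sum to at least 4+5 = 9 and at most 18+19 = 37 < 38.
Any 17th integer completes one of the 6 pairs, so 17 choices force a sum of 38.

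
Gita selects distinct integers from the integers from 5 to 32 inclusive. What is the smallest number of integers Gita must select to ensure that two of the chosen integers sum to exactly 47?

20

Group the elements by complementary pair {x, 47−x}: {15,32}, {16,31}, {17,30}, …, giving 9 two-element pairs and 10 integers whose partner 47−x falls outside [5,32].
Pigeonhole: treating each of those 19 groups as a pigeonhole, one can pick one integer per group — 19 integers — with no two summing to 47.
The 20th integer lands in an occupied pair, forcing a sum of 47.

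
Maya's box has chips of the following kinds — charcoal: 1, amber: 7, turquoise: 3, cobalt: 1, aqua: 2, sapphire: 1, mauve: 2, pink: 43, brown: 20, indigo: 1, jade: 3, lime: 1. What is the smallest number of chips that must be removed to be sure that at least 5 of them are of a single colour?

28

An adversary could hand out at most 4 chips per colour (9 colours run out sooner): 1 + 4 + 3 + 1 + 2 + 1 + 2 + 4 + 4 + 1 + 3 + 1 = 27 chips and still no colour has 5.
By pigeonhole, one more chip lands in a colour already at 4, so 28 draws are enough and 27 are not.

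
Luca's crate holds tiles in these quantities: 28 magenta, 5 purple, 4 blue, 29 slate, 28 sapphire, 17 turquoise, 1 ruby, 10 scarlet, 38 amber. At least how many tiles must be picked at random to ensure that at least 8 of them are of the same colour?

The 9 colours are the holes; the tiles drawn are the pigeons.
To avoid 8 of any one colour, the worst case takes at most 7 of each colour, or every tile of a colour that has fewer than 7.
That gives 7 + 5 + 4 + 7 + 7 + 7 + 1 + 7 + 7 = 52 tiles with no colour reaching 8.
The next tile forces some colour to 8, so 52 + 1 = 53.

53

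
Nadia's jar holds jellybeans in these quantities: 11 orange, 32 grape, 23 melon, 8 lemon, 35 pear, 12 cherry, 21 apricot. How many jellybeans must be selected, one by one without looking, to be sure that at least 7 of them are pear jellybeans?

114

In the worst case for collecting pear jellybeans, every non-pear jellybean comes out first.
There are 11 + 32 + 23 + 8 + 12 + 21 = 107 non-pear jellybeans altogether.
After those, each further jellybean must be pear, so 107 + 7 = 114 draws guarantee 7 pear jellybeans.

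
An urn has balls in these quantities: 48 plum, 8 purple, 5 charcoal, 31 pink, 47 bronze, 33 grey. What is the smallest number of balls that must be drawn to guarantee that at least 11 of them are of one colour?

Put each drawn ball into a box by colour. The largest draw with every box below 11 takes min(count, 10) from each colour; colours with fewer than 10 contribute all they have.
Σ min(cᵢ, 10) = 10 + 8 + 5 + 10 + 10 + 10 = 53.
Draw number 53 + 1 = 54 must push one box to 11.

54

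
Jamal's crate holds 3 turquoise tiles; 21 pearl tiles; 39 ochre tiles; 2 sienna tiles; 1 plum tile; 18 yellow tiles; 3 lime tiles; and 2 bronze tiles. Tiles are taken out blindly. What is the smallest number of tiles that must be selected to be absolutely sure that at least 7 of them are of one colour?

30

Put each drawn tile into a box by colour. The largest draw with every box below 7 takes min(count, 6) from each colour; colours with fewer than 6 contribute all they have.
Σ min(cᵢ, 6) = 3 + 6 + 6 + 2 + 1 + 6 + 3 + 2 = 29.
Draw number 29 + 1 = 30 must push one box to 7.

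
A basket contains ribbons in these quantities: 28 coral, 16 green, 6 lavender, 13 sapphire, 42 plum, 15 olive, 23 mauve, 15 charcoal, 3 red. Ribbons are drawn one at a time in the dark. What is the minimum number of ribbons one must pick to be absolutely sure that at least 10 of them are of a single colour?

73

By the pigeonhole principle, put each drawn ribbon into a box by colour. The largest draw with every box below 10 takes min(count, 9) from each colour; colours with fewer than 9 contribute all they have.
Σ min(cᵢ, 9) = 9 + 9 + 6 + 9 + 9 + 9 + 9 + 9 + 3 = 72.
Draw number 72 + 1 = 73 must push one box to 10.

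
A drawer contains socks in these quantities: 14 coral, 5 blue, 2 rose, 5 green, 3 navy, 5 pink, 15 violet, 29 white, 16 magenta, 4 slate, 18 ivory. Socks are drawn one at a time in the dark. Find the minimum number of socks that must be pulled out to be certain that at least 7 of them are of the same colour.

Put each drawn sock into a box by colour. The largest draw with every box below 7 takes min(count, 6) from each colour; colours with fewer than 6 contribute all they have.
Σ min(cᵢ, 6) = 6 + 5 + 2 + 5 + 3 + 5 + 6 + 6 + 6 + 4 + 6 = 54.
Draw number 54 + 1 = 55 must push one box to 7.

55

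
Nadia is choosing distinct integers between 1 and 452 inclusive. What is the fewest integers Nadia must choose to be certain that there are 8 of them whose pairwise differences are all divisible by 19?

Integers whose pairwise differences are multiples of 19 are exactly those sharing a remainder mod 19. The 19 residue classes mod 19 are the pigeonholes.
With 133 integers one could put 7 in each residue class and have no class reach 8.
The 134th integer pushes some class to 8, so 19·7 + 1 = 134.

134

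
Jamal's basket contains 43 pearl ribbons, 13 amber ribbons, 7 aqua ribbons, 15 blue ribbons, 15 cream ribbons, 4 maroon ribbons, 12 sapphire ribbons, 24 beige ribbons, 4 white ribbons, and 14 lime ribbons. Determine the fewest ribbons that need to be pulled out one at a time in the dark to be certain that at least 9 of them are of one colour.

Put each drawn ribbon into a box by colour. The largest draw with every box below 9 takes min(count, 8) from each colour; colours with fewer than 8 contribute all they have.
Σ min(cᵢ, 8) = 8 + 8 + 7 + 8 + 8 + 4 + 8 + 8 + 4 + 8 = 71.
Draw number 71 + 1 = 72 must push one box to 9.

72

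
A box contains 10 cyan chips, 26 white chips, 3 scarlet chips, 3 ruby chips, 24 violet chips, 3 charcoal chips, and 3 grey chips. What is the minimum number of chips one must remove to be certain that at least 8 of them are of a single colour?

34

The 7 colours are the holes; the chips drawn are the pigeons.
To avoid 8 of any one colour, the worst case takes at most 7 of each colour, or every chip of a colour that has fewer than 7.
That gives 7 + 7 + 3 + 3 + 7 + 3 + 3 = 33 chips with no colour reaching 8.
The next chip forces some colour to 8, so 33 + 1 = 34.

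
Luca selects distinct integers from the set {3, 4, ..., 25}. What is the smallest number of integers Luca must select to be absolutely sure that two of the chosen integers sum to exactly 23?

Group the elements by complementary pair {x, 23−x}: {3,20}, {4,19}, {5,18}, …, giving 9 two-element pairs and 5 integers whose partner 23−x falls outside [3,25].
Treating each of those 14 groups as a pigeonhole, one can pick one integer per group — 14 integers — with no two summing to 23.
The 15th integer lands in an occupied pair, forcing a sum of 23.

15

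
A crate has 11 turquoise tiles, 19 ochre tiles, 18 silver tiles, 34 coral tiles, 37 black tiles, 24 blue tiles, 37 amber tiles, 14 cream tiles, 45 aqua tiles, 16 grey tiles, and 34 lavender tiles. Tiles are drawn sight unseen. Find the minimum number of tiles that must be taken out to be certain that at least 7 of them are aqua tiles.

251

In the worst case for collecting aqua tiles, every non-aqua tile comes out first.
There are 11 + 19 + 18 + 34 + 37 + 24 + 37 + 14 + 16 + 34 = 244 non-aqua tiles altogether.
After those, each further tile must be aqua, so 244 + 7 = 251 draws guarantee 7 aqua tiles.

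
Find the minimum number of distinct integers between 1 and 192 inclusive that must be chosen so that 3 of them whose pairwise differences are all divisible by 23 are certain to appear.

Integers whose pairwise differences are multiples of 23 are exactly those sharing a remainder mod 23. The 23 residue classes mod 23 are the pigeonholes.
With 46 integers one could put 2 in each residue class and have no class reach 3.
The 47th integer pushes some class to 3, so 23·2 + 1 = 47.

47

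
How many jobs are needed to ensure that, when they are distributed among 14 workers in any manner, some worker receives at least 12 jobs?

155

With 154 jobs one could put exactly 11 in each of the 14 workers, and no worker would reach 12.
Pigeonhole: one more job must land in a worker that already has 11, giving it 12.
So 14 × 11 + 1 = 155 jobs are required.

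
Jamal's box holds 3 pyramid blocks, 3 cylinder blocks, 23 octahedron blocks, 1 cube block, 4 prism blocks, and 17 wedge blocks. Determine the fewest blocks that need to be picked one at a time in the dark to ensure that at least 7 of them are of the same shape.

24

An adversary could hand out at most 6 blocks per shape (4 shapes run out sooner): 3 + 3 + 6 + 1 + 4 + 6 = 23 blocks and still no shape has 7.
Pigeonhole: one more block lands in a shape already at 6, so 24 draws are enough and 23 are not.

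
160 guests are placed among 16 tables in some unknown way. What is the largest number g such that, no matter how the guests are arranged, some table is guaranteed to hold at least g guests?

10

The 16 tables are the holes and the 160 guests are the pigeons.
If every table held at most 9 guests, the total would be at most 16 × 9 = 144, which is less than 160.
So some table holds at least ⌈160/16⌉ = 10 guests.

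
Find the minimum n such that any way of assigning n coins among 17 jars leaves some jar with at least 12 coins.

With 187 coins one could put exactly 11 in each of the 17 jars, and no jar would reach 12.
One more coin must land in a jar that already has 11, giving it 12.
So 17 × 11 + 1 = 188 coins are required.

188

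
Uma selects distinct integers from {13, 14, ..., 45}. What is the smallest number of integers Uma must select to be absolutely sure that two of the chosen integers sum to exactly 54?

A set avoiding the sum 54 can contain at most one of each pair {x, 54−x}, plus the 5 elements whose complement lies outside the range or equal to its own complement.
The integers 27, …, 45 (19 of them) are such a set: any two sum to at least 27+28 = 55 > 54.
Pigeonhole: any 20th integer completes one of the 14 pairs, so 20 choices force a sum of 54.

20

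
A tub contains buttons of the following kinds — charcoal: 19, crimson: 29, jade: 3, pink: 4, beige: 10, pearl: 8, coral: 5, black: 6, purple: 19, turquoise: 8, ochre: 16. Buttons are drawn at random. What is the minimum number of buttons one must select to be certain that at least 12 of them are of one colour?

An adversary could hand out at most 11 buttons per colour (7 colours run out sooner): 11 + 11 + 3 + 4 + 10 + 8 + 5 + 6 + 11 + 8 + 11 = 88 buttons and still no colour has 12.
By pigeonhole, one more button lands in a colour already at 11, so 89 draws are enough and 88 are not.

89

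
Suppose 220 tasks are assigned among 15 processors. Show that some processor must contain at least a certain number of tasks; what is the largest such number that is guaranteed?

By the pigeonhole principle, the 15 processors are the holes and the 220 tasks are the pigeons.
If every processor held at most 14 tasks, the total would be at most 15 × 14 = 210, which is less than 220.
So some processor holds at least ⌈220/15⌉ = 15 tasks.

15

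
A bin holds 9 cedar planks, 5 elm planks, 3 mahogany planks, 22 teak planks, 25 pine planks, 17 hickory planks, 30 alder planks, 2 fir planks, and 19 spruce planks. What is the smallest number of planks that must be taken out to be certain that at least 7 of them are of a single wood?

By the pigeonhole principle, the 9 woods are the holes; the planks drawn are the pigeons.
To avoid 7 of any one wood, the worst case takes at most 6 of each wood, or every plank of a wood that has fewer than 6.
That gives 6 + 5 + 3 + 6 + 6 + 6 + 6 + 2 + 6 = 46 planks with no wood reaching 7.
The next plank forces some wood to 7, so 46 + 1 = 47.

47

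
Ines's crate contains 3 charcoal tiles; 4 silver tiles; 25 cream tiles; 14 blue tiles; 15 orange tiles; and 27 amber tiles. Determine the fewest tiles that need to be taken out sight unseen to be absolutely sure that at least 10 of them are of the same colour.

By pigeonhole, put each drawn tile into a box by colour. The largest draw with every box below 10 takes min(count, 9) from each colour; colours with fewer than 9 contribute all they have.
Σ min(cᵢ, 9) = 3 + 4 + 9 + 9 + 9 + 9 = 43.
Draw number 43 + 1 = 44 must push one box to 10.

44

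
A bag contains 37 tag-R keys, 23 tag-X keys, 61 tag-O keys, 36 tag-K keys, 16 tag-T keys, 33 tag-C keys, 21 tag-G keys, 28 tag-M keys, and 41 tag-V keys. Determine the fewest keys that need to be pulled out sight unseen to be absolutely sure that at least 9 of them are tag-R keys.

In the worst case for collecting tag-R keys, every non-tag-R key comes out first.
There are 23 + 61 + 36 + 16 + 33 + 21 + 28 + 41 = 259 non-tag-R keys altogether.
After those, each further key must be tag-R, so 259 + 9 = 268 draws guarantee 9 tag-R keys.

268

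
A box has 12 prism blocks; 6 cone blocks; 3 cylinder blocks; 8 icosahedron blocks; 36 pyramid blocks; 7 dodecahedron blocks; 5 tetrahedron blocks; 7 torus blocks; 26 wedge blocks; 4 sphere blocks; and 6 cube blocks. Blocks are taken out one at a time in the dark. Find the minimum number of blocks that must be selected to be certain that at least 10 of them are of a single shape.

An adversary could hand out at most 9 blocks per shape (8 shapes run out sooner): 9 + 6 + 3 + 8 + 9 + 7 + 5 + 7 + 9 + 4 + 6 = 73 blocks and still no shape has 10.
By the pigeonhole principle, one more block lands in a shape already at 9, so 74 draws are enough and 73 are not.

74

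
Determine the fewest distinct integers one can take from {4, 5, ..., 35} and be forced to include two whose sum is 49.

22

Group the elements by complementary pair {x, 49−x}: {14,35}, {15,34}, {16,33}, …, giving 11 two-element pairs and 10 integers whose partner 49−x falls outside [4,35].
By pigeonhole, treating each of those 21 groups as a pigeonhole, one can pick one integer per group — 21 integers — with no two summing to 49.
The 22nd integer lands in an occupied pair, forcing a sum of 49.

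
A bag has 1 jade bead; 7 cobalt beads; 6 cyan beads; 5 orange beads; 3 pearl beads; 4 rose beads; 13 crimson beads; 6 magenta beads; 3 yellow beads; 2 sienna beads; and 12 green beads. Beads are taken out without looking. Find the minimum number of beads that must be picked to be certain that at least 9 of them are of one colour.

By the pigeonhole principle, put each drawn bead into a box by colour. The largest draw with every box below 9 takes min(count, 8) from each colour; colours with fewer than 8 contribute all they have.
Σ min(cᵢ, 8) = 1 + 7 + 6 + 5 + 3 + 4 + 8 + 6 + 3 + 2 + 8 = 53.
Draw number 53 + 1 = 54 must push one box to 9.

54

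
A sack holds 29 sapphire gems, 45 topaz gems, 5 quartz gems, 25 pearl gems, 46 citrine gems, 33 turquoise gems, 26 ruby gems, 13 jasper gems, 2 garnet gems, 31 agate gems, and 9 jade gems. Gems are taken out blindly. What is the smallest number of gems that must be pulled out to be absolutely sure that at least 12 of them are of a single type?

105

By pigeonhole, the 11 types are the holes; the gems drawn are the pigeons.
To avoid 12 of any one type, the worst case takes at most 11 of each type, or every gem of a type that has fewer than 11.
That gives 11 + 11 + 5 + 11 + 11 + 11 + 11 + 11 + 2 + 11 + 9 = 104 gems with no type reaching 12.
The next gem forces some type to 12, so 104 + 1 = 105.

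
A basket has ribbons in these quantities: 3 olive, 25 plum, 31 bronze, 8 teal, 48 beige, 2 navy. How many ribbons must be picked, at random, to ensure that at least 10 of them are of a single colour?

An adversary could hand out at most 9 ribbons per colour (olive, teal, navy run out sooner): 3 + 9 + 9 + 8 + 9 + 2 = 40 ribbons and still no colour has 10.
One more ribbon lands in a colour already at 9, so 41 draws are enough and 40 are not.

41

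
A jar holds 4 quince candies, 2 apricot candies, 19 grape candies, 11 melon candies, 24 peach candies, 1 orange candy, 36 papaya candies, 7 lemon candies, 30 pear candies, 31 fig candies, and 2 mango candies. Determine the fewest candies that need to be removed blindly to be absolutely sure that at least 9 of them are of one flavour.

65

By pigeonhole, the 11 flavours are the holes; the candies drawn are the pigeons.
To avoid 9 of any one flavour, the worst case takes at most 8 of each flavour, or every candy of a flavour that has fewer than 8.
That gives 4 + 2 + 8 + 8 + 8 + 1 + 8 + 7 + 8 + 8 + 2 = 64 candies with no flavour reaching 9.
The next candy forces some flavour to 9, so 64 + 1 = 65.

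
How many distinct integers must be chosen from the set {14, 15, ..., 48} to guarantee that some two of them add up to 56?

22

Two chosen integers sum to 56 exactly when both halves of some pair {x, 56−x} with 14 ≤ x ≤ 56−x ≤ 42 are chosen — 14 such pairs.
The remaining 7 elements (those with no distinct partner in range) can never complete a 56-sum, so the worst case takes all of them and one from each pair: 7 + 14 = 21.
The 22nd integer has to be the second member of some pair, so 21 + 1 = 22.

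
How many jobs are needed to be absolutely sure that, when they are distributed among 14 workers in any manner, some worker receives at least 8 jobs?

With 98 jobs one could put exactly 7 in each of the 14 workers, and no worker would reach 8.
One more job must land in a worker that already has 7, giving it 8.
So 14 × 7 + 1 = 99 jobs are required.

99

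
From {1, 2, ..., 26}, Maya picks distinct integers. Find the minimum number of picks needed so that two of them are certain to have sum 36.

A set avoiding the sum 36 can contain at most one of each pair {x, 36−x}, plus the 10 elements whose complement lies outside the range or equal to its own complement.
The integers 1, …, 18 (18 of them) are such a set: any two sum to at least 1+2 = 3 and at most 17+18 = 35 < 36.
Pigeonhole: any 19th integer completes one of the 8 pairs, so 19 choices force a sum of 36.

19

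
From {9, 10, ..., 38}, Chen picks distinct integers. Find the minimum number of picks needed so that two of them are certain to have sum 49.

A set avoiding the sum 49 can contain at most one of each pair {x, 49−x}, plus the 2 elements whose complement lies outside the range.
The integers 9, …, 24 (16 of them) are such a set: any two sum to at least 9+10 = 19 and at most 23+24 = 47 < 49.
Pigeonhole: any 17th integer completes one of the 14 pairs, so 17 choices force a sum of 49.

17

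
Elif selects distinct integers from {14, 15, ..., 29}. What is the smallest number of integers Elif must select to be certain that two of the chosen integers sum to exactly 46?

Two chosen integers sum to 46 exactly when both halves of some pair {x, 46−x} with 17 ≤ x ≤ 46−x ≤ 29 are chosen — 6 such pairs.
The remaining 4 elements (those with no distinct partner in range) can never complete a 46-sum, so the worst case takes all of them and one from each pair: 4 + 6 = 10.
The 11th integer has to be the second member of some pair, so 10 + 1 = 11.

11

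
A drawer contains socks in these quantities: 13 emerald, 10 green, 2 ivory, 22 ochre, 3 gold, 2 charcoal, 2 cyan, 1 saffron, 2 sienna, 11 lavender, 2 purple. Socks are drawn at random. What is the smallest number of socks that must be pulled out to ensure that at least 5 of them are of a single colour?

By the pigeonhole principle, put each drawn sock into a box by colour. The largest draw with every box below 5 takes min(count, 4) from each colour; colours with fewer than 4 contribute all they have.
Σ min(cᵢ, 4) = 4 + 4 + 2 + 4 + 3 + 2 + 2 + 1 + 2 + 4 + 2 = 30.
Draw number 30 + 1 = 31 must push one box to 5.

31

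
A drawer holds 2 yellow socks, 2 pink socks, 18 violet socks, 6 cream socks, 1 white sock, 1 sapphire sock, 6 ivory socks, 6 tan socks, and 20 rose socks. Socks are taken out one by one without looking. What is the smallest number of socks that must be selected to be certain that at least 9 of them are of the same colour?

An adversary could hand out at most 8 socks per colour (7 colours run out sooner): 2 + 2 + 8 + 6 + 1 + 1 + 6 + 6 + 8 = 40 socks and still no colour has 9.
Pigeonhole: one more sock lands in a colour already at 8, so 41 draws are enough and 40 are not.

41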